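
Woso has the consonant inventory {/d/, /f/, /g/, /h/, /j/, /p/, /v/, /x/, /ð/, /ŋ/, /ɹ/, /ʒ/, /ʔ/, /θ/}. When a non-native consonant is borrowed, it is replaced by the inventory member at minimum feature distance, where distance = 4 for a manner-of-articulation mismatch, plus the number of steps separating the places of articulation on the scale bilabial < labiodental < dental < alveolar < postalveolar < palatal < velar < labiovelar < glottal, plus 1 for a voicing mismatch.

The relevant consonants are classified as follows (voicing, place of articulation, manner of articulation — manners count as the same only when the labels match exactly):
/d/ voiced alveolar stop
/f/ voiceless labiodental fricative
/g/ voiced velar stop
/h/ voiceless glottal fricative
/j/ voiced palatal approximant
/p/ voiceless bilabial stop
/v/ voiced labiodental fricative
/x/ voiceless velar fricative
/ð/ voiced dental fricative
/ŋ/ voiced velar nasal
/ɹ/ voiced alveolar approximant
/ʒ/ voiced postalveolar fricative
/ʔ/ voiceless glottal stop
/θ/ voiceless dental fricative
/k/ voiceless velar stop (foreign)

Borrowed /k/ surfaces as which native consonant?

/g/ is closest: same manner (stop), place distance 0 (velar→velar), voicing differs (+1); total 1. Next closest is /ʔ/ at distance 2.

g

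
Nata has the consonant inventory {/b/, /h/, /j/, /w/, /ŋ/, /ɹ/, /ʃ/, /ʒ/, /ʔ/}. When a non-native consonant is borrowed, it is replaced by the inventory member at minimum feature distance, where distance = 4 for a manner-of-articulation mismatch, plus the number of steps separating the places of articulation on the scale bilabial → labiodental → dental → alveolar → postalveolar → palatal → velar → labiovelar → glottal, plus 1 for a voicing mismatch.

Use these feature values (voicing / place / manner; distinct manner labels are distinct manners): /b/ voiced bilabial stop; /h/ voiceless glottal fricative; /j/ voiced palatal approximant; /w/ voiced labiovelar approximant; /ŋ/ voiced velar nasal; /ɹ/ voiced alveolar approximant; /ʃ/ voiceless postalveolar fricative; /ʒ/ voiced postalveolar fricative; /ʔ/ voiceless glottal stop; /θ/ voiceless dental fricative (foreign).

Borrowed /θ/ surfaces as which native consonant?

ʃ

/ʃ/ is closest: same manner (fricative), place distance 2 (dental→postalveolar), same voicing; total 2. Next closest is /ʒ/ at distance 3.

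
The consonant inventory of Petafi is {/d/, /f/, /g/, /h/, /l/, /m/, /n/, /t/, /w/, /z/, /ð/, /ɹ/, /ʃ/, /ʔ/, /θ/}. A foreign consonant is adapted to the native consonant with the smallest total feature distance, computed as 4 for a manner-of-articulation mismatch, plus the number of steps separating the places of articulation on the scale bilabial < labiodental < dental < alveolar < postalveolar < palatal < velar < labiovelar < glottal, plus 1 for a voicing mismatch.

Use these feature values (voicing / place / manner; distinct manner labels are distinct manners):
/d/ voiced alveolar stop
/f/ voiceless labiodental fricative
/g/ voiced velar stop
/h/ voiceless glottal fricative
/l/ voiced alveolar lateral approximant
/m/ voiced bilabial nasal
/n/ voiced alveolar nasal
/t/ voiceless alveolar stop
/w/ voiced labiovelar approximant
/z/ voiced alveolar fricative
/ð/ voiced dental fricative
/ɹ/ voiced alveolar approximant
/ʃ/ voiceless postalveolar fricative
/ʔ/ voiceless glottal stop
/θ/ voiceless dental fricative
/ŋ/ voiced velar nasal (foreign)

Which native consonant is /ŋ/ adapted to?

/n/ is closest: same manner (nasal), place distance 3 (velar→alveolar), same voicing; total 3. Next closest is /g/ at distance 4.

n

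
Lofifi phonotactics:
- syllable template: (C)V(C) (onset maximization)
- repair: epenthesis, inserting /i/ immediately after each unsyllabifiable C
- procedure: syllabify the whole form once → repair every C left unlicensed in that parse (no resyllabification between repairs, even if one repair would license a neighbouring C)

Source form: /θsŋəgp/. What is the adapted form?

Syllabifying with onset maximization leaves /θ/, /s/, /p/ stranded (at most one coda consonant is licensed; onsets are limited to one consonant).
Epenthesis after each stranded consonant: /θ/ → /θi/, /s/ → /si/, /p/ → /pi/.

θisiŋəgpi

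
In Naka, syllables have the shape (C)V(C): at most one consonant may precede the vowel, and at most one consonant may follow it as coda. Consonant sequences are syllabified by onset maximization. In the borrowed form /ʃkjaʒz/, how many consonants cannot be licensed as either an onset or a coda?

Syllabifying with onset maximization leaves /ʃ/, /k/, /z/ stranded (at most one coda consonant is licensed; onsets are limited to one consonant).

3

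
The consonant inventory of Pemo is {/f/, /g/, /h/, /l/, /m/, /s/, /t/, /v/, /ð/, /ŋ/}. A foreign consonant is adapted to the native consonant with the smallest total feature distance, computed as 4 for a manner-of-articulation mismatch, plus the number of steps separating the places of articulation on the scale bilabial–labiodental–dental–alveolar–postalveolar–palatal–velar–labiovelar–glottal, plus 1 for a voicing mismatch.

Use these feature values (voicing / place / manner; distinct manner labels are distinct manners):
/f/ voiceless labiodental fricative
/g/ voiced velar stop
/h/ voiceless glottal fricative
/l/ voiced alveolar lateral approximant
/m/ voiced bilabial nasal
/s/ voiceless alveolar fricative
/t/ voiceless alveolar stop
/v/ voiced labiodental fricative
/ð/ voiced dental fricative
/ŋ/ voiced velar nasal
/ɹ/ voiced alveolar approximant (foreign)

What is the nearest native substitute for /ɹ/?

/l/ is closest: manner differs (approximant→lateral approximant, +4), place distance 0 (alveolar→alveolar), same voicing; total 4. Next closest is /s/ at distance 5.

l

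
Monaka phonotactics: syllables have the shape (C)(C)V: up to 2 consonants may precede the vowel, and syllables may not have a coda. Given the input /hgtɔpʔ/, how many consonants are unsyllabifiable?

3

Syllabifying with onset maximization leaves /h/, /p/, /ʔ/ stranded (no codas are permitted; onsets may contain at most 2 consonants).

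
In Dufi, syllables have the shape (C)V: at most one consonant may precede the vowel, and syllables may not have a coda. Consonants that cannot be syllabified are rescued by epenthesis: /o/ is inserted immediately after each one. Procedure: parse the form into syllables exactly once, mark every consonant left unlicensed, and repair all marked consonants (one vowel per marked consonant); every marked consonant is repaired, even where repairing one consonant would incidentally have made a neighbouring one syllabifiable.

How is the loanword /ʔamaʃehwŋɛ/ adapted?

Syllabifying with onset maximization leaves /h/, /w/ stranded (no codas are permitted; onsets are limited to one consonant).
Each unlicensed consonant becomes the onset of a new syllable: /h/ → /ho/, /w/ → /wo/.

ʔamaʃehowoŋɛ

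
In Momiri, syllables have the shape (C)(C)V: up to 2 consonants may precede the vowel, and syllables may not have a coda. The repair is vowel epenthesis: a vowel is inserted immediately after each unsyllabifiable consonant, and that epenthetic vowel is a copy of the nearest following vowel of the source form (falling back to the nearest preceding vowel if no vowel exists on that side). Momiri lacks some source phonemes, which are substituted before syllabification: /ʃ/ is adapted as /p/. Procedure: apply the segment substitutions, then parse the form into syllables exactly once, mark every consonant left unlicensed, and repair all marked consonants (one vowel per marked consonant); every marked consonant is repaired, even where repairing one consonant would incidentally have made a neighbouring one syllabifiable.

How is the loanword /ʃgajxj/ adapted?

Substitution: /ʃ/ → /p/, giving /pgajxj/.
Syllabifying with onset maximization leaves /j/, /x/, /j/ stranded (no codas are permitted; onsets may contain at most 2 consonants).
Each unlicensed consonant becomes the onset of a new syllable: /j/ → /ja/, /x/ → /xa/, /j/ → /ja/.

pgajaxaja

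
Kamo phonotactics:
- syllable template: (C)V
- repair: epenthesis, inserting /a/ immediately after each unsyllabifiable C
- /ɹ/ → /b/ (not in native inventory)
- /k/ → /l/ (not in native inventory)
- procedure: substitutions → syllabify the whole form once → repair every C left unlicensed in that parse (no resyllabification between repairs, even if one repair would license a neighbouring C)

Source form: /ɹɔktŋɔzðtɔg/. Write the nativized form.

bɔlataŋɔzaðatɔga

Substitution: /ɹ/ → /b/, /k/ → /l/, giving /bɔltŋɔzðtɔg/.
Syllabifying with onset maximization leaves /l/, /t/, /z/, /ð/, /g/ stranded (no codas are permitted; onsets are limited to one consonant).
Inserting the epenthetic vowel yields /l/ → /la/, /t/ → /ta/, /z/ → /za/, /ð/ → /ða/, /g/ → /ga/.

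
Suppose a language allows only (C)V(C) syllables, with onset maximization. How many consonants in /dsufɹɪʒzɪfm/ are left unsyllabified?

Under (C)V(C), the unsyllabifiable consonants are /d/, /m/ (at most one coda consonant is licensed; onsets are limited to one consonant).

2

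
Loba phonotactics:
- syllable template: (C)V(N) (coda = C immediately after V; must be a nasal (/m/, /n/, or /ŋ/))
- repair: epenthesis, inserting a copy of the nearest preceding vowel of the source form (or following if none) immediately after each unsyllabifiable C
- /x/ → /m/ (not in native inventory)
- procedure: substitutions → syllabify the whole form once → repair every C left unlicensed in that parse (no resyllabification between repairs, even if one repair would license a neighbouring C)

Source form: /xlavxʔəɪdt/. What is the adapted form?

Substitution: /x/ → /m/, giving /mlavmʔəɪdt/.
Syllabifying with onset maximization leaves /m/, /v/, /m/, /d/, /t/ stranded (only a nasal (/m/, /n/, or /ŋ/) is licensed in coda position; onsets are limited to one consonant).
Epenthesis after each stranded consonant: /m/ → /ma/, /v/ → /va/, /m/ → /ma/, /d/ → /dɪ/, /t/ → /tɪ/.

malavamaʔəɪdɪtɪ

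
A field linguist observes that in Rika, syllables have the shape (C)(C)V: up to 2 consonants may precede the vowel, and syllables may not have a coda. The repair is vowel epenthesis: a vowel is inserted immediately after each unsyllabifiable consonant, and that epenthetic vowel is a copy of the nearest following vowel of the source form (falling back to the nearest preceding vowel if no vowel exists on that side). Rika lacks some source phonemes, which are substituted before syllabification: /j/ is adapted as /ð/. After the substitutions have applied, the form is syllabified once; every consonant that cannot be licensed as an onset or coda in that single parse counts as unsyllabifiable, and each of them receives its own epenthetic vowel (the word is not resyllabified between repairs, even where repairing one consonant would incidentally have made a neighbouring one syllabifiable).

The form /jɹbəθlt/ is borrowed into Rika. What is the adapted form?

ðəɹbəθələtə

Substitution: /j/ → /ð/, giving /ðɹbəθlt/.
The consonants /ð/, /θ/, /l/, /t/ cannot be parsed into a legal (C)(C)V syllable (no codas are permitted; onsets may contain at most 2 consonants).
Inserting the epenthetic vowel yields /ð/ → /ðə/, /θ/ → /θə/, /l/ → /lə/, /t/ → /tə/.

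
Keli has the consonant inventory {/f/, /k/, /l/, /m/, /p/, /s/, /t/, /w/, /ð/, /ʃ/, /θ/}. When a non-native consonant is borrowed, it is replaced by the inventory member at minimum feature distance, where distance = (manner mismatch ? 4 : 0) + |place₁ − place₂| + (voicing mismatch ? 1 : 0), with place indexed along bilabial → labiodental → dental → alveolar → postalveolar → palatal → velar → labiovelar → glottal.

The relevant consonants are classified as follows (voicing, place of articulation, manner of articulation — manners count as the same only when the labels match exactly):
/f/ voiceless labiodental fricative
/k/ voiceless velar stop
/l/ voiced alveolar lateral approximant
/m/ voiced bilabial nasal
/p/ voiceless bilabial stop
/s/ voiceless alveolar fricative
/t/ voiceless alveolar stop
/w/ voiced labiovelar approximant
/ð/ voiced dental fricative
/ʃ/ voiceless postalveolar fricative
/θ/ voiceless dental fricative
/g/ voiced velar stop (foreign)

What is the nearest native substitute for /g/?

k

/k/ is closest: same manner (stop), place distance 0 (velar→velar), voicing differs (+1); total 1. Next closest is /t/ at distance 4.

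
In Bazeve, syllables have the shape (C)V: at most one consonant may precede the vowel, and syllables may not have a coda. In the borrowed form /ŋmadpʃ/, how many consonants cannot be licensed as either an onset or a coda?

4

Under (C)V, the unsyllabifiable consonants are /ŋ/, /d/, /p/, /ʃ/ (no codas are permitted; onsets are limited to one consonant).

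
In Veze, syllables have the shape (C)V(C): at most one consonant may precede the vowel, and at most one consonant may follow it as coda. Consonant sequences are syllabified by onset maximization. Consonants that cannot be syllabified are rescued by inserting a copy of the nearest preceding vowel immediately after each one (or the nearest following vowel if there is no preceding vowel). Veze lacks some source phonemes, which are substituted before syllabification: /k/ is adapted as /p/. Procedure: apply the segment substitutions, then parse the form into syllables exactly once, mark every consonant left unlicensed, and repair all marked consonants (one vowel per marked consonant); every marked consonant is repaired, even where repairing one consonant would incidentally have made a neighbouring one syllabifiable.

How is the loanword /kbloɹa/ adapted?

Substitution: /k/ → /p/, giving /pbloɹa/.
The consonants /p/, /b/ cannot be parsed into a legal (C)V(C) syllable (at most one coda consonant is licensed; onsets are limited to one consonant).
Inserting the epenthetic vowel yields /p/ → /po/, /b/ → /bo/.

poboloɹa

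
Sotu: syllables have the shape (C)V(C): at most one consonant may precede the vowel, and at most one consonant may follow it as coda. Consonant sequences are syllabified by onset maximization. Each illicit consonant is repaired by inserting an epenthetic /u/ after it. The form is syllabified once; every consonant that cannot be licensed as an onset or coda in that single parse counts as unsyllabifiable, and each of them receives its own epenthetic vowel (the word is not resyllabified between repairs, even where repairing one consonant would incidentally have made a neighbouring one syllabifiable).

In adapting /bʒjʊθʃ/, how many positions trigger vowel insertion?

The unsyllabifiable consonants are /b/, /ʒ/, /ʃ/; each receives one epenthetic vowel.

3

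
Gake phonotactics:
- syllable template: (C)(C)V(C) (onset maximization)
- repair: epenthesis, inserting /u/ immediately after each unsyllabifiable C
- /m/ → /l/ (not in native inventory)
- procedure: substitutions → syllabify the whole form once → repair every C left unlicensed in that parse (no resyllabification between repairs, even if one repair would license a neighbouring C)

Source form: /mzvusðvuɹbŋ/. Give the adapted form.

luzvusðvuɹbuŋu

Substitution: /m/ → /l/, giving /lzvusðvuɹbŋ/.
The consonants /l/, /b/, /ŋ/ cannot be parsed into a legal (C)(C)V(C) syllable (at most one coda consonant is licensed; onsets may contain at most 2 consonants).
Inserting the epenthetic vowel yields /l/ → /lu/, /b/ → /bu/, /ŋ/ → /ŋu/.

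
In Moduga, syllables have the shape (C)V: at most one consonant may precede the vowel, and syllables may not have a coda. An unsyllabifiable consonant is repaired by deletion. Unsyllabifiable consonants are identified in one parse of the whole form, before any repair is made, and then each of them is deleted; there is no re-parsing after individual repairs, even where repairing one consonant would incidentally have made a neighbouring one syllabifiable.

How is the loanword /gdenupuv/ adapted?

denupu

The consonants /g/, /v/ cannot be parsed into a legal (C)V syllable (no codas are permitted; onsets are limited to one consonant).
Deleting the stranded consonants removes /g/, /v/.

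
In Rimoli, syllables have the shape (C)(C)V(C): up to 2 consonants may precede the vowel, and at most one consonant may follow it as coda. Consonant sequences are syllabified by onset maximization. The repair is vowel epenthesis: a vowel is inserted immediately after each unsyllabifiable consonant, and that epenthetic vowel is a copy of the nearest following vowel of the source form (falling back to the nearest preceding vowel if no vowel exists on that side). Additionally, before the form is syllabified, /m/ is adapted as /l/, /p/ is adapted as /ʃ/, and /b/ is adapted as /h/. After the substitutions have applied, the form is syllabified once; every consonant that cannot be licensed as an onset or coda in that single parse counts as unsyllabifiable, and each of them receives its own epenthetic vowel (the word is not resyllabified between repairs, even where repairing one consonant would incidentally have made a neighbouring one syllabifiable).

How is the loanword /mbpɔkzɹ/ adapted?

Substitution: /m/ → /l/, /b/ → /h/, /p/ → /ʃ/, giving /lhʃɔkzɹ/.
Under (C)(C)V(C), the unsyllabifiable consonants are /l/, /z/, /ɹ/ (at most one coda consonant is licensed; onsets may contain at most 2 consonants).
Each unlicensed consonant becomes the onset of a new syllable: /l/ → /lɔ/, /z/ → /zɔ/, /ɹ/ → /ɹɔ/.

lɔhʃɔkzɔɹɔ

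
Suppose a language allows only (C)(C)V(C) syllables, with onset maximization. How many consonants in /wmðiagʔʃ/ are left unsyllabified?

3

Under (C)(C)V(C), the unsyllabifiable consonants are /w/, /ʔ/, /ʃ/ (at most one coda consonant is licensed; onsets may contain at most 2 consonants).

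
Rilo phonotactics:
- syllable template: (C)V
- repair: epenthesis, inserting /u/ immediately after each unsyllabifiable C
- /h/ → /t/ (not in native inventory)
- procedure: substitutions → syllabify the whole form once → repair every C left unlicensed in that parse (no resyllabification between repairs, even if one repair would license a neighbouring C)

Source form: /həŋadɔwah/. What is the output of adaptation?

təŋadɔwatu

Substitution: /h/ → /t/, giving /təŋadɔwat/.
The consonants /t/ cannot be parsed into a legal (C)V syllable (no codas are permitted; onsets are limited to one consonant).
Epenthesis after each stranded consonant: /t/ → /tu/.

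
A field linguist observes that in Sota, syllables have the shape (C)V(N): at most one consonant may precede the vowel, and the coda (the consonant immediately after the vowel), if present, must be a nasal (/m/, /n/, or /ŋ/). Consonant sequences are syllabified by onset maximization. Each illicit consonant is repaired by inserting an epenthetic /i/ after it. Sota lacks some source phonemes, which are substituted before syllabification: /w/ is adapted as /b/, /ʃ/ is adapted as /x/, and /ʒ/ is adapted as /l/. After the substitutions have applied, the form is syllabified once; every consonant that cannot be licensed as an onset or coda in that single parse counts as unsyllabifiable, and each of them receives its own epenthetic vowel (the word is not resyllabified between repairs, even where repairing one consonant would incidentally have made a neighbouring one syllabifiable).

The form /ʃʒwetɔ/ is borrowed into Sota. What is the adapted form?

xilibetɔ

Substitution: /ʃ/ → /x/, /ʒ/ → /l/, /w/ → /b/, giving /xlbetɔ/.
Syllabifying with onset maximization leaves /x/, /l/ stranded (only a nasal (/m/, /n/, or /ŋ/) is licensed in coda position; onsets are limited to one consonant).
Each unlicensed consonant becomes the onset of a new syllable: /x/ → /xi/, /l/ → /li/.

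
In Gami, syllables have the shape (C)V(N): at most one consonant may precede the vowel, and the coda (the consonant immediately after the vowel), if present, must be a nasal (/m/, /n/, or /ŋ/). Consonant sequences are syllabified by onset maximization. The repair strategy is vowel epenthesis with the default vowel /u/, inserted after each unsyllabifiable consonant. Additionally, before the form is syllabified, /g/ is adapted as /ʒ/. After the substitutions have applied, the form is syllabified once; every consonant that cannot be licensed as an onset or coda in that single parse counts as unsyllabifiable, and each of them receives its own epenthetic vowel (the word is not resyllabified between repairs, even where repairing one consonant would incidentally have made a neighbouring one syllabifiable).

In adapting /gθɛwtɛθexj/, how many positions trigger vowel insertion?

4

After substitution the input is /ʒθɛwtɛθexj/.
The unsyllabifiable consonants are /ʒ/, /w/, /x/, /j/; each receives one epenthetic vowel.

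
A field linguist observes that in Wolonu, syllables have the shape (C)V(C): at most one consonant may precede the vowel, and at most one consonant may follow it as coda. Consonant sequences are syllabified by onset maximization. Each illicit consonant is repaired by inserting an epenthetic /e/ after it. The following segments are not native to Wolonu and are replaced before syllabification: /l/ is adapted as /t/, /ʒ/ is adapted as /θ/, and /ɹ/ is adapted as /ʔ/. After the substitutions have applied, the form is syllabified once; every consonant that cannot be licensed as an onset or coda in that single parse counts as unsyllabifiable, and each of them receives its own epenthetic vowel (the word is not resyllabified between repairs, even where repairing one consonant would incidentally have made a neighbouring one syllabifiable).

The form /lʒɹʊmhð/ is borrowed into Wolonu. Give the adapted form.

teθeʔʊmheðe

Substitution: /l/ → /t/, /ʒ/ → /θ/, /ɹ/ → /ʔ/, giving /tθʔʊmhð/.
The consonants /t/, /θ/, /h/, /ð/ cannot be parsed into a legal (C)V(C) syllable (at most one coda consonant is licensed; onsets are limited to one consonant).
Each unlicensed consonant becomes the onset of a new syllable: /t/ → /te/, /θ/ → /θe/, /h/ → /he/, /ð/ → /ðe/.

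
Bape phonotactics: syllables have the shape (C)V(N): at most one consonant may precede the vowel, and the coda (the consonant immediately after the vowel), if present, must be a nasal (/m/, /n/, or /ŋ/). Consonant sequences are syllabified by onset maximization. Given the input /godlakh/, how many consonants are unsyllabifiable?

The consonants /d/, /k/, /h/ cannot be parsed into a legal (C)V(N) syllable (only a nasal (/m/, /n/, or /ŋ/) is licensed in coda position; onsets are limited to one consonant).

3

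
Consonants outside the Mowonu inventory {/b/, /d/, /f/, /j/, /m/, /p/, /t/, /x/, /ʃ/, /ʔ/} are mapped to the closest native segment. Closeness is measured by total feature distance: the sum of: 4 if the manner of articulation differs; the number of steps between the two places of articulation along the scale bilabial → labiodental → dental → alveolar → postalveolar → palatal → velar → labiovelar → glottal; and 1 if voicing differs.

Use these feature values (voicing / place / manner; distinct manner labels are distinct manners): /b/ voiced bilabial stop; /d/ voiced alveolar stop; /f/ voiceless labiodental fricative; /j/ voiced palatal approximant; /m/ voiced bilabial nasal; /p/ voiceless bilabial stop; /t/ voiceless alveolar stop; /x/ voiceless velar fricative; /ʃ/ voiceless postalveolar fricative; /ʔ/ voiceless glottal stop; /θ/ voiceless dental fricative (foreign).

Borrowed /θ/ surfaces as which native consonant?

/f/ is closest: same manner (fricative), place distance 1 (dental→labiodental), same voicing; total 1. Next closest is /ʃ/ at distance 2.

f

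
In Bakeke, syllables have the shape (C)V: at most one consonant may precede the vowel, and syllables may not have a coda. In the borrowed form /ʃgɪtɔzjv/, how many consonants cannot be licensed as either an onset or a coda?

Syllabifying with onset maximization leaves /ʃ/, /z/, /j/, /v/ stranded (no codas are permitted; onsets are limited to one consonant).

4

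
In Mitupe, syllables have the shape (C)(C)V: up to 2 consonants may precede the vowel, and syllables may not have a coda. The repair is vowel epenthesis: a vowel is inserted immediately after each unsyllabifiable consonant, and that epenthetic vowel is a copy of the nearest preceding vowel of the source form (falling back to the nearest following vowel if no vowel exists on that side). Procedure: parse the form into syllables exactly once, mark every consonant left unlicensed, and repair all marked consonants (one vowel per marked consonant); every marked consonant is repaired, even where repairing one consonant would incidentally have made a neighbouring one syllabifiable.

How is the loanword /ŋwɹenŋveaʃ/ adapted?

Syllabifying with onset maximization leaves /ŋ/, /n/, /ʃ/ stranded (no codas are permitted; onsets may contain at most 2 consonants).
Epenthesis after each stranded consonant: /ŋ/ → /ŋe/, /n/ → /ne/, /ʃ/ → /ʃa/.

ŋewɹeneŋveaʃa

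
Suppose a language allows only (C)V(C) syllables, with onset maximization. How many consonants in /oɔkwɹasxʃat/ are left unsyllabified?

2

Under (C)V(C), the unsyllabifiable consonants are /w/, /x/ (at most one coda consonant is licensed; onsets are limited to one consonant).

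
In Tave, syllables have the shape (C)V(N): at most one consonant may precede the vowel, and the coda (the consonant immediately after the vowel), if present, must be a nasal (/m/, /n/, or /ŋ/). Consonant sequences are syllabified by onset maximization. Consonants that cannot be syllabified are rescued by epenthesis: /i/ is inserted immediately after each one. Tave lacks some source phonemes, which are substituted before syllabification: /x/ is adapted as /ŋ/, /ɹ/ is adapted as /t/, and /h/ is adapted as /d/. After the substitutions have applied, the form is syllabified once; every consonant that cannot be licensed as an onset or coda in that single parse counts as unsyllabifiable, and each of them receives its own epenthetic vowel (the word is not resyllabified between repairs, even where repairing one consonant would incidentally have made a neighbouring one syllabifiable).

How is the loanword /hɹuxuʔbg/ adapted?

dituŋuʔibigi

Substitution: /h/ → /d/, /ɹ/ → /t/, /x/ → /ŋ/, giving /dtuŋuʔbg/.
The consonants /d/, /ʔ/, /b/, /g/ cannot be parsed into a legal (C)V(N) syllable (only a nasal (/m/, /n/, or /ŋ/) is licensed in coda position; onsets are limited to one consonant).
Epenthesis after each stranded consonant: /d/ → /di/, /ʔ/ → /ʔi/, /b/ → /bi/, /g/ → /gi/.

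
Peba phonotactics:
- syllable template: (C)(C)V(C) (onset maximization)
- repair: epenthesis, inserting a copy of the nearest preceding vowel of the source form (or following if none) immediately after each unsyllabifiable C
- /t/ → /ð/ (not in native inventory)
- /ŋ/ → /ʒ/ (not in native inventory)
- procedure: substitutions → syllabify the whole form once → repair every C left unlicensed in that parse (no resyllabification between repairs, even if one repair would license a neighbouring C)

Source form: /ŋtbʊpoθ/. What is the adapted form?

ʒʊðbʊpoθ

Substitution: /ŋ/ → /ʒ/, /t/ → /ð/, giving /ʒðbʊpoθ/.
The consonants /ʒ/ cannot be parsed into a legal (C)(C)V(C) syllable (at most one coda consonant is licensed; onsets may contain at most 2 consonants).
Inserting the epenthetic vowel yields /ʒ/ → /ʒʊ/.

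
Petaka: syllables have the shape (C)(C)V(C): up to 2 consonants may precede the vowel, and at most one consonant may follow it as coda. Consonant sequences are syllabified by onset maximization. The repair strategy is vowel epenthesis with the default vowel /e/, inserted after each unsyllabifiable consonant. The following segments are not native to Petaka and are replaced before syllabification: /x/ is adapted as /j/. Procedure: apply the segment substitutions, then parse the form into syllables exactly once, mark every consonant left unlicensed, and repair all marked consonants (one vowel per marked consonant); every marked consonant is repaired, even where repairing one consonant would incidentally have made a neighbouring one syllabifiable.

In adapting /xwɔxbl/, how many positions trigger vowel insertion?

After substitution the input is /jwɔjbl/.
The unsyllabifiable consonants are /b/, /l/; each receives one epenthetic vowel.

2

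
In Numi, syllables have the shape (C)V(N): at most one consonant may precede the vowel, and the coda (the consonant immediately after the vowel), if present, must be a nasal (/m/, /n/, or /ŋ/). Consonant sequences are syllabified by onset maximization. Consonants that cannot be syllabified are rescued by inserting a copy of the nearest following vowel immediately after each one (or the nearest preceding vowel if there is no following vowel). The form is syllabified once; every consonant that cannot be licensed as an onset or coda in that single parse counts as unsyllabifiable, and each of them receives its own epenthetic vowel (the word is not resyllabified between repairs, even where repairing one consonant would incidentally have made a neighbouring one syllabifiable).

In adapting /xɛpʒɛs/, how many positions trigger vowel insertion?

2

The unsyllabifiable consonants are /p/, /s/; each receives one epenthetic vowel.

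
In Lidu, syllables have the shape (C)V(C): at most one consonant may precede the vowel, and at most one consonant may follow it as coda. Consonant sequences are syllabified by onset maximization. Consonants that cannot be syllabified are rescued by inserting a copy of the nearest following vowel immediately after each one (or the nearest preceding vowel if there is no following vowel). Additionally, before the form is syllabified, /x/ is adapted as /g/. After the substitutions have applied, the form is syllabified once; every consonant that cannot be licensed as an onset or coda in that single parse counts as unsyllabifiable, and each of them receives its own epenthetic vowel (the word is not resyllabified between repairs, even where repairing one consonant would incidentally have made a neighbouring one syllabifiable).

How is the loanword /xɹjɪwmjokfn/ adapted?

gɪɹɪjɪwmojokfono

Substitution: /x/ → /g/, giving /gɹjɪwmjokfn/.
The consonants /g/, /ɹ/, /m/, /f/, /n/ cannot be parsed into a legal (C)V(C) syllable (at most one coda consonant is licensed; onsets are limited to one consonant).
Each unlicensed consonant becomes the onset of a new syllable: /g/ → /gɪ/, /ɹ/ → /ɹɪ/, /m/ → /mo/, /f/ → /fo/, /n/ → /no/.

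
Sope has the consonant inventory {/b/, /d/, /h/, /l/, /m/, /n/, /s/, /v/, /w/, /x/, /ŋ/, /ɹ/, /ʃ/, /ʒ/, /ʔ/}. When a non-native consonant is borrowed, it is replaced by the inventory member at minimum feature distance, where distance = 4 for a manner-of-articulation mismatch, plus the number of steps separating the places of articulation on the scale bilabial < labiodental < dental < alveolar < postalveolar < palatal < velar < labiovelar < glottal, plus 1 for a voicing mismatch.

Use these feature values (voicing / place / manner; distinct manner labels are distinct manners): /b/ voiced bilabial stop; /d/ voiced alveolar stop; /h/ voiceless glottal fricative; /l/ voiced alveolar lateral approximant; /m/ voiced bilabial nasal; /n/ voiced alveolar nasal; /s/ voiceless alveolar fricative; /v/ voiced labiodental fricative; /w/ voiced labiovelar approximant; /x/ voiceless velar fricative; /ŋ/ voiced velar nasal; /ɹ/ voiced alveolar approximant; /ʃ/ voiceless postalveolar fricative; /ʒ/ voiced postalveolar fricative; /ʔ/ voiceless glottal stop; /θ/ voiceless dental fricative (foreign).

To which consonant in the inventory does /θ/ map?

s

/s/ is closest: same manner (fricative), place distance 1 (dental→alveolar), same voicing; total 1. Next closest is /v/ at distance 2.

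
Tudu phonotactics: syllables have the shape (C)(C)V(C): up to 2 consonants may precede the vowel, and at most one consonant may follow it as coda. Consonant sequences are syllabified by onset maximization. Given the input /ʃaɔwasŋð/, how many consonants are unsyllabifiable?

Syllabifying with onset maximization leaves /ŋ/, /ð/ stranded (at most one coda consonant is licensed; onsets may contain at most 2 consonants).

2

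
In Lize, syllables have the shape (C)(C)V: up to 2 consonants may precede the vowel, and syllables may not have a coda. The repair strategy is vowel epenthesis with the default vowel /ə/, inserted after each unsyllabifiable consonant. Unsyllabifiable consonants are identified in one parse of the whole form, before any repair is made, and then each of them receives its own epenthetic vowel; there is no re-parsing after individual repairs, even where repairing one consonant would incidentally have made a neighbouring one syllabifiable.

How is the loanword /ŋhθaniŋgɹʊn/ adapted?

Syllabifying with onset maximization leaves /ŋ/, /ŋ/, /n/ stranded (no codas are permitted; onsets may contain at most 2 consonants).
Inserting the epenthetic vowel yields /ŋ/ → /ŋə/, /ŋ/ → /ŋə/, /n/ → /nə/.

ŋəhθaniŋəgɹʊnə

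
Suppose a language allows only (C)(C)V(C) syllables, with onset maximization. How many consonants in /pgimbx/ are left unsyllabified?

2

Under (C)(C)V(C), the unsyllabifiable consonants are /b/, /x/ (at most one coda consonant is licensed; onsets may contain at most 2 consonants).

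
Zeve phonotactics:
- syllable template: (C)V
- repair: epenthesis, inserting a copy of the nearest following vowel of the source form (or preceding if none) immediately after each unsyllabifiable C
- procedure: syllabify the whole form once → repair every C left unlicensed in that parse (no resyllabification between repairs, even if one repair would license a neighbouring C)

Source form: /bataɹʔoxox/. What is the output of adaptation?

Syllabifying with onset maximization leaves /ɹ/, /x/ stranded (no codas are permitted; onsets are limited to one consonant).
Epenthesis after each stranded consonant: /ɹ/ → /ɹo/, /x/ → /xo/.

bataɹoʔoxoxo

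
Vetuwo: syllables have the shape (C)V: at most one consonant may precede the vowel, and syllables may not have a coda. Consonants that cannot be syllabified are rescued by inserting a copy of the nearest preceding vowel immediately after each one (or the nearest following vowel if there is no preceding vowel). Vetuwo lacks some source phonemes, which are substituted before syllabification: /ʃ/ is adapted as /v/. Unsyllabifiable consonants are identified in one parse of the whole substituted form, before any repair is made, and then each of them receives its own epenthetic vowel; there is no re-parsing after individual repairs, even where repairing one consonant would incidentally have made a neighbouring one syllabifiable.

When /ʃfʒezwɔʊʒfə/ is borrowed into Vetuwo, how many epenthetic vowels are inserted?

After substitution the input is /vfʒezwɔʊʒfə/.
The unsyllabifiable consonants are /v/, /f/, /z/, /ʒ/; each receives one epenthetic vowel.

4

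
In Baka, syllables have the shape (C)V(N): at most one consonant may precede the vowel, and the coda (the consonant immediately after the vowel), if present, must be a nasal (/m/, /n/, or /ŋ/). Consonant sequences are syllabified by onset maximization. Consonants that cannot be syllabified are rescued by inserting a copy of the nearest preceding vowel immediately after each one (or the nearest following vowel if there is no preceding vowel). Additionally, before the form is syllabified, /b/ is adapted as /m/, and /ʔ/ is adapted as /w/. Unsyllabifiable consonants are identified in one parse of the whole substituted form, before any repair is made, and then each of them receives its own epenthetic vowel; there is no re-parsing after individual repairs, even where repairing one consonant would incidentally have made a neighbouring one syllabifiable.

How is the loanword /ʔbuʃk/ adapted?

wumuʃuku

Substitution: /ʔ/ → /w/, /b/ → /m/, giving /wmuʃk/.
Under (C)V(N), the unsyllabifiable consonants are /w/, /ʃ/, /k/ (only a nasal (/m/, /n/, or /ŋ/) is licensed in coda position; onsets are limited to one consonant).
Inserting the epenthetic vowel yields /w/ → /wu/, /ʃ/ → /ʃu/, /k/ → /ku/.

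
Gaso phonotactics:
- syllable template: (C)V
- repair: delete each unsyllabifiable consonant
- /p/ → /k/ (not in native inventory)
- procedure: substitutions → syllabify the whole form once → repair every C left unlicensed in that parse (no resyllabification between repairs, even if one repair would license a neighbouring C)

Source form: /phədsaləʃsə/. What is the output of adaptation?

həsaləsə

Substitution: /p/ → /k/, giving /khədsaləʃsə/.
The consonants /k/, /d/, /ʃ/ cannot be parsed into a legal (C)V syllable (no codas are permitted; onsets are limited to one consonant).
Deleting the stranded consonants removes /k/, /d/, /ʃ/.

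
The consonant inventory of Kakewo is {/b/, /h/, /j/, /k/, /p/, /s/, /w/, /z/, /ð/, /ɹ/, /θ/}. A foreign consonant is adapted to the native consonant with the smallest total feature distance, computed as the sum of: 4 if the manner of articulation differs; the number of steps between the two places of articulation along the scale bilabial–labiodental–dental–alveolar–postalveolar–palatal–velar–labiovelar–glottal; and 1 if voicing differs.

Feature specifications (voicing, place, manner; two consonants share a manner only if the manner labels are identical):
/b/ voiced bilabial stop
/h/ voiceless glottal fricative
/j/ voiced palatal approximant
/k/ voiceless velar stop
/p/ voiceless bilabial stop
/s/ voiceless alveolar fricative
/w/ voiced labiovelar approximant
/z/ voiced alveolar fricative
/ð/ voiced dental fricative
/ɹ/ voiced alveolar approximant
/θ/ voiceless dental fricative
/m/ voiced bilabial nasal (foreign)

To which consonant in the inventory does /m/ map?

/b/ is closest: manner differs (nasal→stop, +4), place distance 0 (bilabial→bilabial), same voicing; total 4. Next closest is /p/ at distance 5.

b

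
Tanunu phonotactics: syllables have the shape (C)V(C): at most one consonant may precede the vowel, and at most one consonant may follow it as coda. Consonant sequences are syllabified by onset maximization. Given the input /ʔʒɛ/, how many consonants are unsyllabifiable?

1

Syllabifying with onset maximization leaves /ʔ/ stranded (at most one coda consonant is licensed; onsets are limited to one consonant).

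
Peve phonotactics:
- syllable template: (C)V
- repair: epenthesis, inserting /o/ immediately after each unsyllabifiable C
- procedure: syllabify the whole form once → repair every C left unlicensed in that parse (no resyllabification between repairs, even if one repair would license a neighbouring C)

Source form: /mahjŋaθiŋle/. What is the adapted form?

The consonants /h/, /j/, /ŋ/ cannot be parsed into a legal (C)V syllable (no codas are permitted; onsets are limited to one consonant).
Epenthesis after each stranded consonant: /h/ → /ho/, /j/ → /jo/, /ŋ/ → /ŋo/.

mahojoŋaθiŋole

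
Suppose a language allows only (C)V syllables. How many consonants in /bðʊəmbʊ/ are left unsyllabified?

2

The consonants /b/, /m/ cannot be parsed into a legal (C)V syllable (no codas are permitted; onsets are limited to one consonant).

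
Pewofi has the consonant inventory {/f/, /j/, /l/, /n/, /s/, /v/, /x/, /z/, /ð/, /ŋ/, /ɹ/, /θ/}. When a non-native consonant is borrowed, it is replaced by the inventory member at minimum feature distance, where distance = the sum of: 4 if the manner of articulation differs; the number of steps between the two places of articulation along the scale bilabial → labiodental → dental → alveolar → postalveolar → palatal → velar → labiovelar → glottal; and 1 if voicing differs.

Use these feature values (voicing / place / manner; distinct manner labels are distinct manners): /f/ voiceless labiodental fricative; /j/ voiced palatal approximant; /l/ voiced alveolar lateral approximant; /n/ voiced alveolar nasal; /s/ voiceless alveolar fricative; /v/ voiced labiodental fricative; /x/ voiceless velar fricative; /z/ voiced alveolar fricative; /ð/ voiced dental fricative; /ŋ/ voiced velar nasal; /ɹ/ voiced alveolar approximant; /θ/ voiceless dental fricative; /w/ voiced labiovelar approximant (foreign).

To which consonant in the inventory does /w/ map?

/j/ is closest: same manner (approximant), place distance 2 (labiovelar→palatal), same voicing; total 2. Next closest is /ɹ/ at distance 4.

j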